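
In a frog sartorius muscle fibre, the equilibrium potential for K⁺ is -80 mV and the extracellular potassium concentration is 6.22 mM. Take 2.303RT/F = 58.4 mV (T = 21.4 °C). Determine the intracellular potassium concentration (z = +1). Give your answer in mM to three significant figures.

146 mM

Nernst: E = (58.4/1) · log₁₀([out]/[in]), so log₁₀([out]/[in]) = -80.0 × 1 / 58.4 = -1.3699.
[out]/[in] = 10^(-1.3699) = 0.04267.
[in] = 6.22 / 0.04267 = 145.8 mM.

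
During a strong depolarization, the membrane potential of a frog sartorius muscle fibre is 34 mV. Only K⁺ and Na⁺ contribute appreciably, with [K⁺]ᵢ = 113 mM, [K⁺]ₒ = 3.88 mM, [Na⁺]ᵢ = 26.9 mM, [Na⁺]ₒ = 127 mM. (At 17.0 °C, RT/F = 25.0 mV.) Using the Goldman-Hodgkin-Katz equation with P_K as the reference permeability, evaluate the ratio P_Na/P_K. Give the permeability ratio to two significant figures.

20

Let α = P_Na/P_K. GHK: Vm = 25.0·ln[(Kₒ + α·Naₒ)/(Kᵢ + α·Naᵢ)].
e^(Vm/25.0) = e^(34.0/25.0) = 3.8962
So 3.8962·(Kᵢ + α·Naᵢ) = Kₒ + α·Naₒ → α = (3.8962·113.0 − 3.88) / (127.0 − 3.8962·26.9)
α = (440.3 − 3.88) / (127.0 − 104.8) = 436.4/22.19 = 19.66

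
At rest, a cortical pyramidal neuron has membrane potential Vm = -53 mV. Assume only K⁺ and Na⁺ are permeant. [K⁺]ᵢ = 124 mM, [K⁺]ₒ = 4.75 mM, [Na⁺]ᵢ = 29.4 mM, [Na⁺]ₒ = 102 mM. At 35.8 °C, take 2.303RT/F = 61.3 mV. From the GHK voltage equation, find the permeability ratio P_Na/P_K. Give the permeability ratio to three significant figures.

0.124

Let α = P_Na/P_K. GHK: Vm = 61.3·log₁₀[(Kₒ + α·Naₒ)/(Kᵢ + α·Naᵢ)].
10^(Vm/61.3) = 10^(-53.0/61.3) = 0.13658
So 0.13658·(Kᵢ + α·Naᵢ) = Kₒ + α·Naₒ → α = (0.13658·124.0 − 4.75) / (102.0 − 0.13658·29.4)
α = (16.94 − 4.75) / (102.0 − 4.016) = 12.19/97.98 = 0.1244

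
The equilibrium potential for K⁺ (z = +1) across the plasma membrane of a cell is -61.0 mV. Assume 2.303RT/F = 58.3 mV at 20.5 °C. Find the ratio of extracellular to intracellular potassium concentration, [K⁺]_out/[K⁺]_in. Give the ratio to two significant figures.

0.090

log₁₀([out]/[in]) = E·z/(58.3) = -61.0 × 1 / 58.3 = -1.0463
[out]/[in] = 10^(-1.0463) = 0.08989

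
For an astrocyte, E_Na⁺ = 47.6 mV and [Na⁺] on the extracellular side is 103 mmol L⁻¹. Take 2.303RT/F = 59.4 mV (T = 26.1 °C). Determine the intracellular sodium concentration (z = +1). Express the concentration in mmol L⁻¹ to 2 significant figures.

Nernst: E = (59.4/1) · log₁₀([out]/[in]), so log₁₀([out]/[in]) = 47.6 × 1 / 59.4 = 0.8013.
[out]/[in] = 10^(0.8013) = 6.329.
[in] = 103 / 6.329 = 16.27 mmol L⁻¹.

16 mmol L⁻¹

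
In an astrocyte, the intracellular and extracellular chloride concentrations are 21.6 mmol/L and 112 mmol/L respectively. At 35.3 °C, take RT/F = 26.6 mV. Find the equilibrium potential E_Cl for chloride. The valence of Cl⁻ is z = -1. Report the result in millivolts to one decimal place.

-43.8 mV

E = (26.6/z) · ln([Cl⁻]_out/[Cl⁻]_in) with z = -1.
For an anion, dividing by z = -1 reverses the sign.
= (26.6/-1) · ln(112/21.6) = -26.60 · ln(5.185)
= -26.60 · (1.6458) = -43.78 mV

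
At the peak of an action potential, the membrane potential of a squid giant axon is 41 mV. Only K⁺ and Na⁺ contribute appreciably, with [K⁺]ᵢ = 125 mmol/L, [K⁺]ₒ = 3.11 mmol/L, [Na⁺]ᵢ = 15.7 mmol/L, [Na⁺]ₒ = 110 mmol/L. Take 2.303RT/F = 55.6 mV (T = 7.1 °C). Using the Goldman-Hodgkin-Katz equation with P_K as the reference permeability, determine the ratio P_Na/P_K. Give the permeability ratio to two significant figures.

28

Let α = P_Na/P_K. GHK: Vm = 55.6·log₁₀[(Kₒ + α·Naₒ)/(Kᵢ + α·Naᵢ)].
10^(Vm/55.6) = 10^(41.0/55.6) = 5.4627
So 5.4627·(Kᵢ + α·Naᵢ) = Kₒ + α·Naₒ → α = (5.4627·125.0 − 3.11) / (110.0 − 5.4627·15.7)
α = (682.8 − 3.11) / (110.0 − 85.76) = 679.7/24.24 = 28.05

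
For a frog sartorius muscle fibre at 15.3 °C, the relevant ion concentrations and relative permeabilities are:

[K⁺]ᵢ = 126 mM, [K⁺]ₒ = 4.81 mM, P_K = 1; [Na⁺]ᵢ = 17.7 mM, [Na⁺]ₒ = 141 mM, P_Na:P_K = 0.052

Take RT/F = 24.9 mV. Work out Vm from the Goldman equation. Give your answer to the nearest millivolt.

-58 mV

Vm = 24.9 · ln[(Σ P·[cation]ₒ + Σ P·[anion]ᵢ) / (Σ P·[cation]ᵢ + Σ P·[anion]ₒ)]
Numerator = 1×4.81 + 0.052×141 = 12.14
Denominator = 1×126 + 0.052×17.7 = 126.9
Vm = 24.9 · ln(0.095666) = 24.9 × (-2.3469) = -58.44 mV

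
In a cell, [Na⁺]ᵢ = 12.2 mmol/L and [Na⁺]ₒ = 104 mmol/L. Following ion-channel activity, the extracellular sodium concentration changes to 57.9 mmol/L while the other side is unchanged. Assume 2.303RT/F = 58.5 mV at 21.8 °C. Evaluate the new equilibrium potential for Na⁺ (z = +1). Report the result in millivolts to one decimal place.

After the shift: [Na⁺]_out = 57.9, [Na⁺]_in = 12.2 mmol/L.
E_new = (58.5/1)·log₁₀(57.9/12.2) = 58.50 · (0.6763) = 39.56 mV

39.6 mV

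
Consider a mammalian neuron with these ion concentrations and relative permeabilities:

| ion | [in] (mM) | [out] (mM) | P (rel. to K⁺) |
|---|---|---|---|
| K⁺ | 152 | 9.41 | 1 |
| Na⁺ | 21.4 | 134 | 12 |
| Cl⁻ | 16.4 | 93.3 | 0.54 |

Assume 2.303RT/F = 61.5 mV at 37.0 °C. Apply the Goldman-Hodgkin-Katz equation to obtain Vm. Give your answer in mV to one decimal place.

Vm = 61.5 · log₁₀[(Σ P·[cation]ₒ + Σ P·[anion]ᵢ) / (Σ P·[cation]ᵢ + Σ P·[anion]ₒ)]
Numerator = 1×9.41 + 12×134 + 0.54×16.4 = 1626
Denominator = 1×152 + 12×21.4 + 0.54×93.3 = 459.2
Vm = 61.5 · log₁₀(3.5417) = 61.5 × (0.5492) = 33.78 mV

33.8 mV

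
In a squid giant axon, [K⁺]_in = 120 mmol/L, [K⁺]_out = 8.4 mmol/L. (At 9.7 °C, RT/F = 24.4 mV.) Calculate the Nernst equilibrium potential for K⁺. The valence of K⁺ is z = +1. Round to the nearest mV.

-65 mV

E = (24.4/z) · ln([K⁺]_out/[K⁺]_in) with z = +1.
= (24.4/1) · ln(8.4/120) = 24.40 · ln(0.07)
= 24.40 · (-2.6593) = -64.89 mV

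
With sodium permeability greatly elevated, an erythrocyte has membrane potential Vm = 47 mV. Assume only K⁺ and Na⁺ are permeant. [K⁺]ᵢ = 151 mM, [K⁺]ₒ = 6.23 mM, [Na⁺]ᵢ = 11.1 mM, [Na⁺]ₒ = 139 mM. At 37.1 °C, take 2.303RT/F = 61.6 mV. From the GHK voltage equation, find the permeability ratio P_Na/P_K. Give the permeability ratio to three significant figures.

Let α = P_Na/P_K. GHK: Vm = 61.6·log₁₀[(Kₒ + α·Naₒ)/(Kᵢ + α·Naᵢ)].
10^(Vm/61.6) = 10^(47.0/61.6) = 5.7941
So 5.7941·(Kᵢ + α·Naᵢ) = Kₒ + α·Naₒ → α = (5.7941·151.0 − 6.23) / (139.0 − 5.7941·11.1)
α = (874.9 − 6.23) / (139.0 − 64.31) = 868.7/74.69 = 11.63

11.6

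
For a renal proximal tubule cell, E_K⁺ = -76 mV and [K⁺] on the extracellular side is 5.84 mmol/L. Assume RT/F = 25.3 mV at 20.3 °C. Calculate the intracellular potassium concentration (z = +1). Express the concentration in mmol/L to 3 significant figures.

Nernst: E = (25.3/1) · ln([out]/[in]), so ln([out]/[in]) = -76.0 × 1 / 25.3 = -3.0040.
[out]/[in] = e^(-3.0040) = 0.04959.
[in] = 5.84 / 0.04959 = 117.8 mmol/L.

118 mmol/L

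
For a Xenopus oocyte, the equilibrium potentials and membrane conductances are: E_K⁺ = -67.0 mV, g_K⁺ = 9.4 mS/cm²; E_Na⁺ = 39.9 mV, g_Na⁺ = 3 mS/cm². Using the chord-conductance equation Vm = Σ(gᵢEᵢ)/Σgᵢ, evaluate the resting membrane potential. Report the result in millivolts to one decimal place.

Σ gᵢEᵢ = 9.4·(-67.0) + 3·(39.9) = -510.10
Σ gᵢ = 9.4 + 3 = 12.4
Vm = -510.10 / 12.4 = -41.14 mV

-41.1 mV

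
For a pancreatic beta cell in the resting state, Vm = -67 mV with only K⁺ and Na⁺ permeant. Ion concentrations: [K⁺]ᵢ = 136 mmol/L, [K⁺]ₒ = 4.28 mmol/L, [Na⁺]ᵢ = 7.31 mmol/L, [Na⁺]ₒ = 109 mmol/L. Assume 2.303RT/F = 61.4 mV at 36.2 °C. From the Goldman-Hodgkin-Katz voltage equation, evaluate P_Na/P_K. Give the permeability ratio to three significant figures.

Let α = P_Na/P_K. GHK: Vm = 61.4·log₁₀[(Kₒ + α·Naₒ)/(Kᵢ + α·Naᵢ)].
10^(Vm/61.4) = 10^(-67.0/61.4) = 0.081058
So 0.081058·(Kᵢ + α·Naᵢ) = Kₒ + α·Naₒ → α = (0.081058·136.0 − 4.28) / (109.0 − 0.081058·7.31)
α = (11.02 − 4.28) / (109.0 − 0.5925) = 6.744/108.4 = 0.06221

0.0622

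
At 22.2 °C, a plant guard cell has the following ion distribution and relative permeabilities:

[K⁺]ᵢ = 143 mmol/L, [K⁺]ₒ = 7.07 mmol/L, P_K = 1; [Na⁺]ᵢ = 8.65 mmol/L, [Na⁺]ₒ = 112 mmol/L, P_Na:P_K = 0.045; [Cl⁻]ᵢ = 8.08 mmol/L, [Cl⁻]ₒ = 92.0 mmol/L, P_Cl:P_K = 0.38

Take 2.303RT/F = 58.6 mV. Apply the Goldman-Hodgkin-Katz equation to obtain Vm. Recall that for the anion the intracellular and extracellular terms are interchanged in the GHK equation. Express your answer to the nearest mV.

Vm = 58.6 · log₁₀[(Σ P·[cation]ₒ + Σ P·[anion]ᵢ) / (Σ P·[cation]ᵢ + Σ P·[anion]ₒ)]
Numerator = 1×7.07 + 0.045×112 + 0.38×8.08 = 15.18
Denominator = 1×143 + 0.045×8.65 + 0.38×92.0 = 178.3
Vm = 58.6 · log₁₀(0.085116) = 58.6 × (-1.0700) = -62.70 mV

-63 mV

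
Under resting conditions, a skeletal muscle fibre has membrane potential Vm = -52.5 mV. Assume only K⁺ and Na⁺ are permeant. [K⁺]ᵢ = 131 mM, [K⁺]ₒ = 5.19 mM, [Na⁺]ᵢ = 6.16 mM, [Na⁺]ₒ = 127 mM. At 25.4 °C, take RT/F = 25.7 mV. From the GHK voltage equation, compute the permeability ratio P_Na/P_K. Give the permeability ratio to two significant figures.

Let α = P_Na/P_K. GHK: Vm = 25.7·ln[(Kₒ + α·Naₒ)/(Kᵢ + α·Naᵢ)].
e^(Vm/25.7) = e^(-52.5/25.7) = 0.12966
So 0.12966·(Kᵢ + α·Naᵢ) = Kₒ + α·Naₒ → α = (0.12966·131.0 − 5.19) / (127.0 − 0.12966·6.16)
α = (16.99 − 5.19) / (127.0 − 0.7987) = 11.8/126.2 = 0.09347

0.093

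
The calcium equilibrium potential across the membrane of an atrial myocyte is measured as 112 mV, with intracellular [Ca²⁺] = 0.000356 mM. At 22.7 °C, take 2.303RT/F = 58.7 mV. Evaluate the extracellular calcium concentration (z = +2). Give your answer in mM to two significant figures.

2.3 mM

Nernst: E = (58.7/2) · log₁₀([out]/[in]), so log₁₀([out]/[in]) = 112.0 × 2 / 58.7 = 3.8160.
[out]/[in] = 10^(3.8160) = 6547.
[out] = 6547 × 0.000356 = 2.331 mM.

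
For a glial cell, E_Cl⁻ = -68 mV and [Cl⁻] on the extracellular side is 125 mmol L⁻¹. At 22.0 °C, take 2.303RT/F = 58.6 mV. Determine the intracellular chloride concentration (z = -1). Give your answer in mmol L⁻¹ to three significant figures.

8.64 mmol L⁻¹

Nernst: E = (58.6/-1) · log₁₀([out]/[in]), so log₁₀([out]/[in]) = -68.0 × -1 / 58.6 = 1.1604.
[out]/[in] = 10^(1.1604) = 14.47.
[in] = 125 / 14.47 = 8.64 mmol L⁻¹.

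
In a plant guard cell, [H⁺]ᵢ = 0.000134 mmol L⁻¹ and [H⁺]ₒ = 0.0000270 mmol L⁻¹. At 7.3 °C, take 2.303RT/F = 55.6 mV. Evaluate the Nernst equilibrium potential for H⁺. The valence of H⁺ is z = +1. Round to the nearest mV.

-39 mV

E = (55.6/z) · log₁₀([H⁺]_out/[H⁺]_in) with z = +1.
= (55.6/1) · log₁₀(0.0000270/0.000134) = 55.60 · log₁₀(0.2015)
= 55.60 · (-0.6957) = -38.68 mV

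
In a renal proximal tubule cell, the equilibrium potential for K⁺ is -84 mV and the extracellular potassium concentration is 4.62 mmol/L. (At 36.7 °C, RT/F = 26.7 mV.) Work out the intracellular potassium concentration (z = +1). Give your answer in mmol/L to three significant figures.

Nernst: E = (26.7/1) · ln([out]/[in]), so ln([out]/[in]) = -84.0 × 1 / 26.7 = -3.1461.
[out]/[in] = e^(-3.1461) = 0.04302.
[in] = 4.62 / 0.04302 = 107.4 mmol/L.

107 mmol/L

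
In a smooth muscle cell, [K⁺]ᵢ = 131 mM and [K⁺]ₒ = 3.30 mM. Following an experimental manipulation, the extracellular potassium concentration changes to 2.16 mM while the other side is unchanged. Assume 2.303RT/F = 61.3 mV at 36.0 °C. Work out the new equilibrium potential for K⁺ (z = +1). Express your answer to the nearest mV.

-109 mV

After the shift: [K⁺]_out = 2.16, [K⁺]_in = 131 mM.
E_new = (61.3/1)·log₁₀(2.16/131) = 61.30 · (-1.7828) = -109.29 mV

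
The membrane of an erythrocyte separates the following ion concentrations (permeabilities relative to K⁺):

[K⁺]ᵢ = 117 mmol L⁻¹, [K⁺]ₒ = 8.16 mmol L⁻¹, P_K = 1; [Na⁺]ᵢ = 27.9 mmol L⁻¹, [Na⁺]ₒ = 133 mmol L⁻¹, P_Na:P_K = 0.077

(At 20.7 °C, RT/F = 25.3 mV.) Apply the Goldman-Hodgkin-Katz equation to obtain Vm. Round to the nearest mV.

-47 mV

Vm = 25.3 · ln[(Σ P·[cation]ₒ + Σ P·[anion]ᵢ) / (Σ P·[cation]ᵢ + Σ P·[anion]ₒ)]
Numerator = 1×8.16 + 0.077×133 = 18.4
Denominator = 1×117 + 0.077×27.9 = 119.1
Vm = 25.3 · ln(0.15444) = 25.3 × (-1.8680) = -47.26 mV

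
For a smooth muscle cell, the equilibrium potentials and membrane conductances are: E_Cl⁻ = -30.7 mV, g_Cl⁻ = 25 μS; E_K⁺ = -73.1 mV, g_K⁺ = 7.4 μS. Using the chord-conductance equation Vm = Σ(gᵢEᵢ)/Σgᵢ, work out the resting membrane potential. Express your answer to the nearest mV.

-40 mV

Σ gᵢEᵢ = 25·(-30.7) + 7.4·(-73.1) = -1308.44
Σ gᵢ = 25 + 7.4 = 32.4
Vm = -1308.44 / 32.4 = -40.38 mV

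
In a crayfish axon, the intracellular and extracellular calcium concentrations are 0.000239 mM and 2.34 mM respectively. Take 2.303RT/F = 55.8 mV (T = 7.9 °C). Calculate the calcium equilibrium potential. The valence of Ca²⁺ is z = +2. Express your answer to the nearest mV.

E = (55.8/z) · log₁₀([Ca²⁺]_out/[Ca²⁺]_in) with z = +2.
= (55.8/2) · log₁₀(2.34/0.000239) = 27.90 · log₁₀(9791)
= 27.90 · (3.9908) = 111.34 mV

111 mV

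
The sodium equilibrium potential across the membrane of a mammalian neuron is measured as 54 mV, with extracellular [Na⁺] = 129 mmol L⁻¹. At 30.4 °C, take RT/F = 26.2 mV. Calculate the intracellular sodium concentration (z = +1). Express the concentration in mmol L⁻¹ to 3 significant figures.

16.4 mmol L⁻¹

Nernst: E = (26.2/1) · ln([out]/[in]), so ln([out]/[in]) = 54.0 × 1 / 26.2 = 2.0611.
[out]/[in] = e^(2.0611) = 7.854.
[in] = 129 / 7.854 = 16.42 mmol L⁻¹.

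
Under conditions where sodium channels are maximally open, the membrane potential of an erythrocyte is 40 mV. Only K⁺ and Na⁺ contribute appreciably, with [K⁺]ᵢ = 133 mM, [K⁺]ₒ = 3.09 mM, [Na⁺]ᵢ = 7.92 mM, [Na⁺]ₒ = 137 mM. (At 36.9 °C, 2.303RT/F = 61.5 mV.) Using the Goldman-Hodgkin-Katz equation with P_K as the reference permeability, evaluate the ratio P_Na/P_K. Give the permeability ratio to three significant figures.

Let α = P_Na/P_K. GHK: Vm = 61.5·log₁₀[(Kₒ + α·Naₒ)/(Kᵢ + α·Naᵢ)].
10^(Vm/61.5) = 10^(40.0/61.5) = 4.471
So 4.471·(Kᵢ + α·Naᵢ) = Kₒ + α·Naₒ → α = (4.471·133.0 − 3.09) / (137.0 − 4.471·7.92)
α = (594.6 − 3.09) / (137.0 − 35.41) = 591.6/101.6 = 5.823

5.82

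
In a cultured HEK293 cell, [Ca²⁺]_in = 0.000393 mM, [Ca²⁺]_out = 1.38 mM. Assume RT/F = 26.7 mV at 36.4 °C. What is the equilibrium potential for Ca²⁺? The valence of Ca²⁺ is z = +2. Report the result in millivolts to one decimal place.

E = (26.7/z) · ln([Ca²⁺]_out/[Ca²⁺]_in) with z = +2.
= (26.7/2) · ln(1.38/0.000393) = 13.35 · ln(3511)
= 13.35 · (8.1638) = 108.99 mV

109.0 mV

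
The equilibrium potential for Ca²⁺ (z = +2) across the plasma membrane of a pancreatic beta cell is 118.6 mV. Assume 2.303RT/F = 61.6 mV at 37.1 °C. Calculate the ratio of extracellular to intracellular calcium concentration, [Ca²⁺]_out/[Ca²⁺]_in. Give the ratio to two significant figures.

log₁₀([out]/[in]) = E·z/(61.6) = 118.6 × 2 / 61.6 = 3.8506
[out]/[in] = 10^(3.8506) = 7090

7100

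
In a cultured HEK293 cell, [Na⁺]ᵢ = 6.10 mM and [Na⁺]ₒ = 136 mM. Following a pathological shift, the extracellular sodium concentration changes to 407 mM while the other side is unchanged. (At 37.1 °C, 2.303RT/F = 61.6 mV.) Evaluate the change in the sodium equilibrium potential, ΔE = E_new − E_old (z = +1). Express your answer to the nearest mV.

E_old = (61.6/1)·log₁₀(136/6.10) = 83.05 mV
E_new = (61.6/1)·log₁₀(407/6.10) = 112.37 mV
ΔE = 112.37 − (83.05) = 29.33 mV

29 mV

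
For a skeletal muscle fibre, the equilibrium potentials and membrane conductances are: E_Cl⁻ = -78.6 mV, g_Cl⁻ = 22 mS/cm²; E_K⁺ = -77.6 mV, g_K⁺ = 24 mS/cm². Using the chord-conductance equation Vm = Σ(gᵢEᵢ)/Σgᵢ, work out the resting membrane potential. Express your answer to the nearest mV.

Σ gᵢEᵢ = 22·(-78.6) + 24·(-77.6) = -3591.60
Σ gᵢ = 22 + 24 = 46
Vm = -3591.60 / 46 = -78.08 mV

-78 mV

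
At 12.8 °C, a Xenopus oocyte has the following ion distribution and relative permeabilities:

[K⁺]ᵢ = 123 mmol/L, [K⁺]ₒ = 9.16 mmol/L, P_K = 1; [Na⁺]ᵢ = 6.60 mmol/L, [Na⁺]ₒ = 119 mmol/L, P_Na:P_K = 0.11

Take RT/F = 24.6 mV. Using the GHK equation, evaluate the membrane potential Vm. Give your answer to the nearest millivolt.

-42 mV

Vm = 24.6 · ln[(Σ P·[cation]ₒ + Σ P·[anion]ᵢ) / (Σ P·[cation]ᵢ + Σ P·[anion]ₒ)]
Numerator = 1×9.16 + 0.11×119 = 22.25
Denominator = 1×123 + 0.11×6.60 = 123.7
Vm = 24.6 · ln(0.17983) = 24.6 × (-1.7157) = -42.21 mV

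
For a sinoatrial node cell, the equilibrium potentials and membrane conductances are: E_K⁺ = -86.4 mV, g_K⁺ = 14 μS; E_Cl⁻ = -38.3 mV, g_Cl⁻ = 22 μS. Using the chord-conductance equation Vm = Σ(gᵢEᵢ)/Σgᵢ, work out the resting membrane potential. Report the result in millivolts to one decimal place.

-57.0 mV

Σ gᵢEᵢ = 14·(-86.4) + 22·(-38.3) = -2052.20
Σ gᵢ = 14 + 22 = 36
Vm = -2052.20 / 36 = -57.01 mV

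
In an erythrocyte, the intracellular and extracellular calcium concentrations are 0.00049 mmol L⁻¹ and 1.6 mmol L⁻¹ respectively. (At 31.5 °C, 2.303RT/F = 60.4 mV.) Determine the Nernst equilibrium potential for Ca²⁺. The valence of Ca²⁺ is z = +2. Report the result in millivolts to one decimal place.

106.1 mV

E = (60.4/z) · log₁₀([Ca²⁺]_out/[Ca²⁺]_in) with z = +2.
= (60.4/2) · log₁₀(1.6/0.00049) = 30.20 · log₁₀(3265)
= 30.20 · (3.5139) = 106.12 mV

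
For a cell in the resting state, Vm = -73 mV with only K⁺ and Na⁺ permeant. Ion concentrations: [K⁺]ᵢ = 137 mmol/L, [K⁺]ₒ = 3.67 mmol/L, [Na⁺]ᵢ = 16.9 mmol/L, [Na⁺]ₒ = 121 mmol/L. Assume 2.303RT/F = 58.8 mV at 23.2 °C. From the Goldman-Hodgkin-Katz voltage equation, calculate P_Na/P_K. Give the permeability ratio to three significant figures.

0.0349

Let α = P_Na/P_K. GHK: Vm = 58.8·log₁₀[(Kₒ + α·Naₒ)/(Kᵢ + α·Naᵢ)].
10^(Vm/58.8) = 10^(-73.0/58.8) = 0.057346
So 0.057346·(Kᵢ + α·Naᵢ) = Kₒ + α·Naₒ → α = (0.057346·137.0 − 3.67) / (121.0 − 0.057346·16.9)
α = (7.856 − 3.67) / (121.0 − 0.9691) = 4.186/120 = 0.03488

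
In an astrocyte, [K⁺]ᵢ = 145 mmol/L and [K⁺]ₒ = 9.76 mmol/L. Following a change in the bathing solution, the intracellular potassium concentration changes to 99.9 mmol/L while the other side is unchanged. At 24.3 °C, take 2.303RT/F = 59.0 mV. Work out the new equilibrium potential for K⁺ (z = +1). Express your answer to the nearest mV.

After the shift: [K⁺]_out = 9.76, [K⁺]_in = 99.9 mmol/L.
E_new = (59.0/1)·log₁₀(9.76/99.9) = 59.00 · (-1.0101) = -59.60 mV

-60 mV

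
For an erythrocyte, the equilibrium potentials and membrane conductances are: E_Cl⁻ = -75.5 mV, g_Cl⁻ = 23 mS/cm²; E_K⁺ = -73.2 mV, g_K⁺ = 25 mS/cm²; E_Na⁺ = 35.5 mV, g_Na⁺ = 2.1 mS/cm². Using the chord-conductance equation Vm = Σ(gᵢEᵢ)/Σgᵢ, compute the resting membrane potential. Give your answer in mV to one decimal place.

-69.7 mV

Σ gᵢEᵢ = 23·(-75.5) + 25·(-73.2) + 2.1·(35.5) = -3491.95
Σ gᵢ = 23 + 25 + 2.1 = 50.1
Vm = -3491.95 / 50.1 = -69.70 mV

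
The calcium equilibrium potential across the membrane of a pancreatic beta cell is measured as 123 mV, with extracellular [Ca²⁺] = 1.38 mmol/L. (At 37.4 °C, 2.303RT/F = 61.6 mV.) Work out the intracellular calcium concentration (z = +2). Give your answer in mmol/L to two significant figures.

Nernst: E = (61.6/2) · log₁₀([out]/[in]), so log₁₀([out]/[in]) = 123.0 × 2 / 61.6 = 3.9935.
[out]/[in] = 10^(3.9935) = 9852.
[in] = 1.38 / 9852 = 0.0001401 mmol/L.

0.00014 mmol/L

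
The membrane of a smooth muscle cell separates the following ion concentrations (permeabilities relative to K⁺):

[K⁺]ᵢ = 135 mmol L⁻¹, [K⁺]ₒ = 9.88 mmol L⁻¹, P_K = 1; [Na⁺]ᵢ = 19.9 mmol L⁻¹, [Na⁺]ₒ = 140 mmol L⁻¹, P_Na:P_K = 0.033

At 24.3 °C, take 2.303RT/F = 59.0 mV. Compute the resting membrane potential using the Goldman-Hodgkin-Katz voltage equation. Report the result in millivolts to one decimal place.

-57.3 mV

Vm = 59.0 · log₁₀[(Σ P·[cation]ₒ + Σ P·[anion]ᵢ) / (Σ P·[cation]ᵢ + Σ P·[anion]ₒ)]
Numerator = 1×9.88 + 0.033×140 = 14.5
Denominator = 1×135 + 0.033×19.9 = 135.7
Vm = 59.0 · log₁₀(0.10689) = 59.0 × (-0.9711) = -57.29 mV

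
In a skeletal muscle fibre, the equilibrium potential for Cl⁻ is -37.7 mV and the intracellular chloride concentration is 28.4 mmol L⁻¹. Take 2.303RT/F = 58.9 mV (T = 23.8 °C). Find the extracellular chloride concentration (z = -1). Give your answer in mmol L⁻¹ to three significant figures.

Nernst: E = (58.9/-1) · log₁₀([out]/[in]), so log₁₀([out]/[in]) = -37.7 × -1 / 58.9 = 0.6401.
[out]/[in] = 10^(0.6401) = 4.366.
[out] = 4.366 × 28.4 = 124 mmol L⁻¹.

124 mmol L⁻¹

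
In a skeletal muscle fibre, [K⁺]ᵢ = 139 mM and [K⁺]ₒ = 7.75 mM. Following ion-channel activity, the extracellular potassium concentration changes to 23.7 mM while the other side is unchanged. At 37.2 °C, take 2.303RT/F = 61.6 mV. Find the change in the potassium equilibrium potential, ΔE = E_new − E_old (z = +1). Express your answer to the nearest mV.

E_old = (61.6/1)·log₁₀(7.75/139) = -77.23 mV
E_new = (61.6/1)·log₁₀(23.7/139) = -47.33 mV
ΔE = -47.33 − (-77.23) = 29.90 mV

30 mV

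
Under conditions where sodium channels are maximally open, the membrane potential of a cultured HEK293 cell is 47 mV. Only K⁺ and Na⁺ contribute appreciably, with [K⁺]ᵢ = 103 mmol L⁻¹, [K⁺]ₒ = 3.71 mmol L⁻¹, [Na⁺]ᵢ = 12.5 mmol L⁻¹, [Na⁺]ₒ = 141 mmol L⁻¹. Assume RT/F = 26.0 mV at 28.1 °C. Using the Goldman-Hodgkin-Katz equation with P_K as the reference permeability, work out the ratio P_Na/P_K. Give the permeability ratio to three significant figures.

Let α = P_Na/P_K. GHK: Vm = 26.0·ln[(Kₒ + α·Naₒ)/(Kᵢ + α·Naᵢ)].
e^(Vm/26.0) = e^(47.0/26.0) = 6.0964
So 6.0964·(Kᵢ + α·Naᵢ) = Kₒ + α·Naₒ → α = (6.0964·103.0 − 3.71) / (141.0 − 6.0964·12.5)
α = (627.9 − 3.71) / (141.0 − 76.2) = 624.2/64.8 = 9.634

9.63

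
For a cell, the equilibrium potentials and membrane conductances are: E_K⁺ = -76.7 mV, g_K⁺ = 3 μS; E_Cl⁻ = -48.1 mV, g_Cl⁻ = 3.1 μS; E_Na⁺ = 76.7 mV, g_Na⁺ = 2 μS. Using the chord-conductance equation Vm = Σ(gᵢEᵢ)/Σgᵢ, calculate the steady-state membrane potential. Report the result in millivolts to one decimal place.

Σ gᵢEᵢ = 3·(-76.7) + 3.1·(-48.1) + 2·(76.7) = -225.81
Σ gᵢ = 3 + 3.1 + 2 = 8.1
Vm = -225.81 / 8.1 = -27.88 mV

-27.9 mV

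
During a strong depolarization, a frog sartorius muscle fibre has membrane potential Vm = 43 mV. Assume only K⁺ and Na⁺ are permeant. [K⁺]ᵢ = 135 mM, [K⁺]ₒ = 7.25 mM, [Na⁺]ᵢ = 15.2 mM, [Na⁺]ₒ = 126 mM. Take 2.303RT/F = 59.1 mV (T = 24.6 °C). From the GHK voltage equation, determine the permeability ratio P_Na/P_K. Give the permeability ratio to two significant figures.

16

Let α = P_Na/P_K. GHK: Vm = 59.1·log₁₀[(Kₒ + α·Naₒ)/(Kᵢ + α·Naᵢ)].
10^(Vm/59.1) = 10^(43.0/59.1) = 5.3405
So 5.3405·(Kᵢ + α·Naᵢ) = Kₒ + α·Naₒ → α = (5.3405·135.0 − 7.25) / (126.0 − 5.3405·15.2)
α = (721 − 7.25) / (126.0 − 81.18) = 713.7/44.82 = 15.92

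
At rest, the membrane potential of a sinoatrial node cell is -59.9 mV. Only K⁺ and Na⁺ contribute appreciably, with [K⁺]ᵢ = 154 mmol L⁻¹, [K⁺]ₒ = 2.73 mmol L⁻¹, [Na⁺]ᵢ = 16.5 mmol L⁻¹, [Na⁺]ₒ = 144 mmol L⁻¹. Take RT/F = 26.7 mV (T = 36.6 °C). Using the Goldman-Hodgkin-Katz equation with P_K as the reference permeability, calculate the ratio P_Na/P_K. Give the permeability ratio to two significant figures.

Let α = P_Na/P_K. GHK: Vm = 26.7·ln[(Kₒ + α·Naₒ)/(Kᵢ + α·Naᵢ)].
e^(Vm/26.7) = e^(-59.9/26.7) = 0.10609
So 0.10609·(Kᵢ + α·Naᵢ) = Kₒ + α·Naₒ → α = (0.10609·154.0 − 2.73) / (144.0 − 0.10609·16.5)
α = (16.34 − 2.73) / (144.0 − 1.751) = 13.61/142.2 = 0.09566

0.096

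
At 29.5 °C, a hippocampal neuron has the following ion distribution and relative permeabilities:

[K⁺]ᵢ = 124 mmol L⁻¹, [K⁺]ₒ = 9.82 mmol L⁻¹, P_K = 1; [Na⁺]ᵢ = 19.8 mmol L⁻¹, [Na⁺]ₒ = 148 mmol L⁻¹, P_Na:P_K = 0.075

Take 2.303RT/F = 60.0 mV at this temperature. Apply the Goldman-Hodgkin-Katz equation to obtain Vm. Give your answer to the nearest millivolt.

-47 mV

Vm = 60.0 · log₁₀[(Σ P·[cation]ₒ + Σ P·[anion]ᵢ) / (Σ P·[cation]ᵢ + Σ P·[anion]ₒ)]
Numerator = 1×9.82 + 0.075×148 = 20.92
Denominator = 1×124 + 0.075×19.8 = 125.5
Vm = 60.0 · log₁₀(0.16671) = 60.0 × (-0.7780) = -46.68 mV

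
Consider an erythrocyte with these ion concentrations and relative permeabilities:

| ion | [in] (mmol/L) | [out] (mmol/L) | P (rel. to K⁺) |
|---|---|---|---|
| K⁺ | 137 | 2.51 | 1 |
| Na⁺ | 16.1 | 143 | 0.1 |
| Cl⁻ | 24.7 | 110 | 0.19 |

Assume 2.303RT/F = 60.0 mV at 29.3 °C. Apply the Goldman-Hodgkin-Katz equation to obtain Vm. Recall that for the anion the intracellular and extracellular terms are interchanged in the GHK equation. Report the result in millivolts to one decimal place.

-52.2 mV

Vm = 60.0 · log₁₀[(Σ P·[cation]ₒ + Σ P·[anion]ᵢ) / (Σ P·[cation]ᵢ + Σ P·[anion]ₒ)]
Numerator = 1×2.51 + 0.1×143 + 0.19×24.7 = 21.5
Denominator = 1×137 + 0.1×16.1 + 0.19×110 = 159.5
Vm = 60.0 · log₁₀(0.13481) = 60.0 × (-0.8703) = -52.22 mV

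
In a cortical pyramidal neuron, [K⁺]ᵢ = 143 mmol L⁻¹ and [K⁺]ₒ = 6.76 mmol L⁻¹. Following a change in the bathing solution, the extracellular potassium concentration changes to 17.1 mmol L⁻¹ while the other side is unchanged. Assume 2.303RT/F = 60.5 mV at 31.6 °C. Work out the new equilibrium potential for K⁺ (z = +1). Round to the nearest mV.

After the shift: [K⁺]_out = 17.1, [K⁺]_in = 143 mmol L⁻¹.
E_new = (60.5/1)·log₁₀(17.1/143) = 60.50 · (-0.9223) = -55.80 mV

-56 mV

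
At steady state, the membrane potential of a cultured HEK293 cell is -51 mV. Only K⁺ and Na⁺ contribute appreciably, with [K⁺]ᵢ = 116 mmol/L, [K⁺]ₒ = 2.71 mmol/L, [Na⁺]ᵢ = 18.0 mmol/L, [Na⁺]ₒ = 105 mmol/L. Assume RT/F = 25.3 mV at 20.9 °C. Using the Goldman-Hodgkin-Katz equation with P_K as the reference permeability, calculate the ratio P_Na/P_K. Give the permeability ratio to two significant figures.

Let α = P_Na/P_K. GHK: Vm = 25.3·ln[(Kₒ + α·Naₒ)/(Kᵢ + α·Naᵢ)].
e^(Vm/25.3) = e^(-51.0/25.3) = 0.13321
So 0.13321·(Kᵢ + α·Naᵢ) = Kₒ + α·Naₒ → α = (0.13321·116.0 − 2.71) / (105.0 − 0.13321·18.0)
α = (15.45 − 2.71) / (105.0 − 2.398) = 12.74/102.6 = 0.1242

0.12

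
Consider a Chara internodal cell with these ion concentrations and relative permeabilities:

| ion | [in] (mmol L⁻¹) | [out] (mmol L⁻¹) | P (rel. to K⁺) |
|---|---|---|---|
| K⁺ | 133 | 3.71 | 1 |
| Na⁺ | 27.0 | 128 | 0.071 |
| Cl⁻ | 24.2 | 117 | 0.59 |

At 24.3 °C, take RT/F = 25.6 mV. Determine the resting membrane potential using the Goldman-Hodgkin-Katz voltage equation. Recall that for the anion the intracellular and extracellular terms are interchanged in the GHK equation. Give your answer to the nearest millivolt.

-52 mV

Vm = 25.6 · ln[(Σ P·[cation]ₒ + Σ P·[anion]ᵢ) / (Σ P·[cation]ᵢ + Σ P·[anion]ₒ)]
Numerator = 1×3.71 + 0.071×128 + 0.59×24.2 = 27.08
Denominator = 1×133 + 0.071×27.0 + 0.59×117 = 203.9
Vm = 25.6 · ln(0.13276) = 25.6 × (-2.0192) = -51.69 mV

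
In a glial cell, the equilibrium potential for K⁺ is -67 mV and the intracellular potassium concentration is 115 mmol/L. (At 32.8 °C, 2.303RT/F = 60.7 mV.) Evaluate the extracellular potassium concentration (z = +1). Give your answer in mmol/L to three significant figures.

Nernst: E = (60.7/1) · log₁₀([out]/[in]), so log₁₀([out]/[in]) = -67.0 × 1 / 60.7 = -1.1038.
[out]/[in] = 10^(-1.1038) = 0.07874.
[out] = 0.07874 × 115 = 9.055 mmol/L.

9.06 mmol/L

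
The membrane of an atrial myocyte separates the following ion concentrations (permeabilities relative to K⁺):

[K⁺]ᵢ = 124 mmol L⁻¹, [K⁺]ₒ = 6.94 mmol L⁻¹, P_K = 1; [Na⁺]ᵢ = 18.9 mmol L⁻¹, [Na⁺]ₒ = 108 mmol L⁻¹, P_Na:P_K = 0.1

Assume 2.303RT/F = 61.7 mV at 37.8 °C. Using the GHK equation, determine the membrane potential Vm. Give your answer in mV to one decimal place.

Vm = 61.7 · log₁₀[(Σ P·[cation]ₒ + Σ P·[anion]ᵢ) / (Σ P·[cation]ᵢ + Σ P·[anion]ₒ)]
Numerator = 1×6.94 + 0.1×108 = 17.74
Denominator = 1×124 + 0.1×18.9 = 125.9
Vm = 61.7 · log₁₀(0.14092) = 61.7 × (-0.8510) = -52.51 mV

-52.5 mV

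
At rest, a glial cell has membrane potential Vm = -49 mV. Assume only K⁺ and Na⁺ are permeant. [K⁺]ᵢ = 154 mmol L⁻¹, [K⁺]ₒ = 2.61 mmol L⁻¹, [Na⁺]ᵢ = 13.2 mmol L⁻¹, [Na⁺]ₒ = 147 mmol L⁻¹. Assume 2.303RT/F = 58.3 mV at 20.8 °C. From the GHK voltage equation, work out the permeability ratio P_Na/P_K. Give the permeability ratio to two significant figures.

0.14

Let α = P_Na/P_K. GHK: Vm = 58.3·log₁₀[(Kₒ + α·Naₒ)/(Kᵢ + α·Naᵢ)].
10^(Vm/58.3) = 10^(-49.0/58.3) = 0.14438
So 0.14438·(Kᵢ + α·Naᵢ) = Kₒ + α·Naₒ → α = (0.14438·154.0 − 2.61) / (147.0 − 0.14438·13.2)
α = (22.24 − 2.61) / (147.0 − 1.906) = 19.63/145.1 = 0.1353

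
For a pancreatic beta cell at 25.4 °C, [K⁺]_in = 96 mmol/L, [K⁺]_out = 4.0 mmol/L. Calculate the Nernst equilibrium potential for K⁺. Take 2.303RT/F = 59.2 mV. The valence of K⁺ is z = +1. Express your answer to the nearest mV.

E = (59.2/z) · log₁₀([K⁺]_out/[K⁺]_in) with z = +1.
= (59.2/1) · log₁₀(4.0/96) = 59.20 · log₁₀(0.04167)
= 59.20 · (-1.3802) = -81.71 mV

-82 mV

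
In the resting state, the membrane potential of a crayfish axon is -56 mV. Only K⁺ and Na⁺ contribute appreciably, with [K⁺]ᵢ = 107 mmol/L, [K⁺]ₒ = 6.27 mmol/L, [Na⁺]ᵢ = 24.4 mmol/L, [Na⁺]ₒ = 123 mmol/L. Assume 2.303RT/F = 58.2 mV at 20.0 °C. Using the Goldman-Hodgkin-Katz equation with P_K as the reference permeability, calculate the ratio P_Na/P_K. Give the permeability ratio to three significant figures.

Let α = P_Na/P_K. GHK: Vm = 58.2·log₁₀[(Kₒ + α·Naₒ)/(Kᵢ + α·Naᵢ)].
10^(Vm/58.2) = 10^(-56.0/58.2) = 0.10909
So 0.10909·(Kᵢ + α·Naᵢ) = Kₒ + α·Naₒ → α = (0.10909·107.0 − 6.27) / (123.0 − 0.10909·24.4)
α = (11.67 − 6.27) / (123.0 − 2.662) = 5.403/120.3 = 0.0449

0.0449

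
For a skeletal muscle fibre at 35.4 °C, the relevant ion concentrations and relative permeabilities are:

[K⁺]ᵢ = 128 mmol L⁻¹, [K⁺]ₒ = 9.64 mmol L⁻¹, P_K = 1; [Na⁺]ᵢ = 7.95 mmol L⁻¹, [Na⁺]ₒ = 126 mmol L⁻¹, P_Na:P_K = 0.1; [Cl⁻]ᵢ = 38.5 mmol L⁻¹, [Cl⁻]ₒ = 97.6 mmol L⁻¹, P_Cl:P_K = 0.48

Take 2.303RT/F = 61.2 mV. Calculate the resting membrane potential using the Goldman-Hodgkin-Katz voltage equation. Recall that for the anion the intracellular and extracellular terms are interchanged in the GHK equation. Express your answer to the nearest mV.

-39 mV

Vm = 61.2 · log₁₀[(Σ P·[cation]ₒ + Σ P·[anion]ᵢ) / (Σ P·[cation]ᵢ + Σ P·[anion]ₒ)]
Numerator = 1×9.64 + 0.1×126 + 0.48×38.5 = 40.72
Denominator = 1×128 + 0.1×7.95 + 0.48×97.6 = 175.6
Vm = 61.2 · log₁₀(0.23183) = 61.2 × (-0.6348) = -38.85 mV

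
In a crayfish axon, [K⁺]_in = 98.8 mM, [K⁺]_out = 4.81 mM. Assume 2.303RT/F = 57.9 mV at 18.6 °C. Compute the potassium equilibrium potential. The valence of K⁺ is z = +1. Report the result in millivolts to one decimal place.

E = (57.9/z) · log₁₀([K⁺]_out/[K⁺]_in) with z = +1.
= (57.9/1) · log₁₀(4.81/98.8) = 57.90 · log₁₀(0.04868)
= 57.90 · (-1.3126) = -76.00 mV

-76.0 mV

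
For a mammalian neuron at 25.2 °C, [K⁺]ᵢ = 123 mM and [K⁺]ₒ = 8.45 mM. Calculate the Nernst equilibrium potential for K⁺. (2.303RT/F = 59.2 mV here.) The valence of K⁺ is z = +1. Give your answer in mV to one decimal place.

E = (59.2/z) · log₁₀([K⁺]_out/[K⁺]_in) with z = +1.
= (59.2/1) · log₁₀(8.45/123) = 59.20 · log₁₀(0.0687)
= 59.20 · (-1.1630) = -68.85 mV

-68.9 mV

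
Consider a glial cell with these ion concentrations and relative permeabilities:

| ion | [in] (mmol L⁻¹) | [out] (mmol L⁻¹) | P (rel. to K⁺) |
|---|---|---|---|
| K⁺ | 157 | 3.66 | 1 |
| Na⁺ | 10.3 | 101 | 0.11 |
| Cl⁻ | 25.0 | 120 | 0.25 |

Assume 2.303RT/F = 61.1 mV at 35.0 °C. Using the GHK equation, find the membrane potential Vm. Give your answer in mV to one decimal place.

-58.2 mV

Vm = 61.1 · log₁₀[(Σ P·[cation]ₒ + Σ P·[anion]ᵢ) / (Σ P·[cation]ᵢ + Σ P·[anion]ₒ)]
Numerator = 1×3.66 + 0.11×101 + 0.25×25.0 = 21.02
Denominator = 1×157 + 0.11×10.3 + 0.25×120 = 188.1
Vm = 61.1 · log₁₀(0.11173) = 61.1 × (-0.9518) = -58.16 mV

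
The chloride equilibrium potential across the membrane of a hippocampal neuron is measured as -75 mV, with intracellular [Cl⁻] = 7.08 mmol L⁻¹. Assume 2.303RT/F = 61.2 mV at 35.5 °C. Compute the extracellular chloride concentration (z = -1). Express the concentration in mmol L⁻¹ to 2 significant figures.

Nernst: E = (61.2/-1) · log₁₀([out]/[in]), so log₁₀([out]/[in]) = -75.0 × -1 / 61.2 = 1.2255.
[out]/[in] = 10^(1.2255) = 16.81.
[out] = 16.81 × 7.08 = 119 mmol L⁻¹.

120 mmol L⁻¹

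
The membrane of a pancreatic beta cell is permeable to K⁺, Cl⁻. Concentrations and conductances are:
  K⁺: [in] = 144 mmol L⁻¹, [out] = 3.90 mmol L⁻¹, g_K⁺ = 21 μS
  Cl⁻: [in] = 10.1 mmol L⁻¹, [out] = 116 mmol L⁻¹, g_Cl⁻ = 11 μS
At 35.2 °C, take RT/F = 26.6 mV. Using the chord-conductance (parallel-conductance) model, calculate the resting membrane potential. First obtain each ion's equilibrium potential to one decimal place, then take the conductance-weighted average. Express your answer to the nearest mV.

E_K⁺ = (26.6/1)·ln(3.90/144) = -96.0 mV
E_Cl⁻ = (26.6/-1)·ln(116/10.1) = -64.9 mV
Vm = (Σ gᵢEᵢ)/(Σ gᵢ) = (21·-96.0 + 11·-64.9) / (21 + 11)
= -2729.90 / 32 = -85.31 mV

-85 mV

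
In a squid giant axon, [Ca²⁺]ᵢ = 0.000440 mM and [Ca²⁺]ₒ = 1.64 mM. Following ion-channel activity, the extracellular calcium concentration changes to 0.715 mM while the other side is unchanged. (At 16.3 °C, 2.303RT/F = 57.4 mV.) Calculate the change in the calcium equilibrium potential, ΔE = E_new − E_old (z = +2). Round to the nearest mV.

-10 mV

E_old = (57.4/2)·log₁₀(1.64/0.000440) = 102.50 mV
E_new = (57.4/2)·log₁₀(0.715/0.000440) = 92.15 mV
ΔE = 92.15 − (102.50) = -10.35 mV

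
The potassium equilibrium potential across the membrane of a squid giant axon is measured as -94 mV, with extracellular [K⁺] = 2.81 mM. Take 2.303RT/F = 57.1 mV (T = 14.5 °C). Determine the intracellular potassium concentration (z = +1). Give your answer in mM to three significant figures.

124 mM

Nernst: E = (57.1/1) · log₁₀([out]/[in]), so log₁₀([out]/[in]) = -94.0 × 1 / 57.1 = -1.6462.
[out]/[in] = 10^(-1.6462) = 0.02258.
[in] = 2.81 / 0.02258 = 124.4 mM.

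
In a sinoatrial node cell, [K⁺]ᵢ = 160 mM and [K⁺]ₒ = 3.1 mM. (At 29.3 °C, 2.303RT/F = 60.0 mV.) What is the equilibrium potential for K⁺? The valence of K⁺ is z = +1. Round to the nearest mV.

E = (60.0/z) · log₁₀([K⁺]_out/[K⁺]_in) with z = +1.
= (60.0/1) · log₁₀(3.1/160) = 60.00 · log₁₀(0.01937)
= 60.00 · (-1.7128) = -102.77 mV

-103 mV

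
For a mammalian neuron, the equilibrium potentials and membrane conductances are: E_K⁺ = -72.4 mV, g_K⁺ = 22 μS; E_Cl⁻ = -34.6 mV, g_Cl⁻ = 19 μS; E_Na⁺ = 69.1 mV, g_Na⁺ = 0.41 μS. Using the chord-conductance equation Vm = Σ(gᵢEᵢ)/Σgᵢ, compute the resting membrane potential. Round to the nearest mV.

-54 mV

Σ gᵢEᵢ = 22·(-72.4) + 19·(-34.6) + 0.41·(69.1) = -2221.87
Σ gᵢ = 22 + 19 + 0.41 = 41.41
Vm = -2221.87 / 41.41 = -53.66 mV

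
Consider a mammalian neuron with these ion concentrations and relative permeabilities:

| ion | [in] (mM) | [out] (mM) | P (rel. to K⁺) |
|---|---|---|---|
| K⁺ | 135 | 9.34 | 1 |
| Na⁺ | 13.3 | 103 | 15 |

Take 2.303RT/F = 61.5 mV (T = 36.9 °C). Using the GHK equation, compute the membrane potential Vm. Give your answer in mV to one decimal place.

Vm = 61.5 · log₁₀[(Σ P·[cation]ₒ + Σ P·[anion]ᵢ) / (Σ P·[cation]ᵢ + Σ P·[anion]ₒ)]
Numerator = 1×9.34 + 15×103 = 1554
Denominator = 1×135 + 15×13.3 = 334.5
Vm = 61.5 · log₁₀(4.6468) = 61.5 × (0.6671) = 41.03 mV

41.0 mV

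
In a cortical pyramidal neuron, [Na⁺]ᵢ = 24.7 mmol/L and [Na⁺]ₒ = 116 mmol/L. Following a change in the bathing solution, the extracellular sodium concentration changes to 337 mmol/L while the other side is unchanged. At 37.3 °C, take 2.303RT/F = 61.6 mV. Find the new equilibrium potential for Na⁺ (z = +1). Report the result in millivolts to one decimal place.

After the shift: [Na⁺]_out = 337, [Na⁺]_in = 24.7 mmol/L.
E_new = (61.6/1)·log₁₀(337/24.7) = 61.60 · (1.1349) = 69.91 mV

69.9 mV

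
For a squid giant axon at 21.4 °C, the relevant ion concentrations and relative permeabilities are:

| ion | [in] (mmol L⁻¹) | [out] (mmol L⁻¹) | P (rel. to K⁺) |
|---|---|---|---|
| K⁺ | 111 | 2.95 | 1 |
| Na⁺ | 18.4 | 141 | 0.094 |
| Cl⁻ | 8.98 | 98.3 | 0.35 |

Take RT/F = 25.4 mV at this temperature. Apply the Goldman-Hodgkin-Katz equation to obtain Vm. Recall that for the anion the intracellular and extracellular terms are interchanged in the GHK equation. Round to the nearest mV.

Vm = 25.4 · ln[(Σ P·[cation]ₒ + Σ P·[anion]ᵢ) / (Σ P·[cation]ᵢ + Σ P·[anion]ₒ)]
Numerator = 1×2.95 + 0.094×141 + 0.35×8.98 = 19.35
Denominator = 1×111 + 0.094×18.4 + 0.35×98.3 = 147.1
Vm = 25.4 · ln(0.13149) = 25.4 × (-2.0288) = -51.53 mV

-52 mV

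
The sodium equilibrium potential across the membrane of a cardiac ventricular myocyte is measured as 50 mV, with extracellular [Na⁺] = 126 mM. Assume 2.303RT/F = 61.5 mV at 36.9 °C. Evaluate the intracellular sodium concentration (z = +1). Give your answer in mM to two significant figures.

19 mM

Nernst: E = (61.5/1) · log₁₀([out]/[in]), so log₁₀([out]/[in]) = 50.0 × 1 / 61.5 = 0.8130.
[out]/[in] = 10^(0.8130) = 6.501.
[in] = 126 / 6.501 = 19.38 mM.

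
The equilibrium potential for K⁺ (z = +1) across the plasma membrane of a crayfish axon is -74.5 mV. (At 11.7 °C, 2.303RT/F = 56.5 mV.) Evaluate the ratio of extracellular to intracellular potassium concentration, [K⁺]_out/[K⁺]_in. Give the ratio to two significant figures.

log₁₀([out]/[in]) = E·z/(56.5) = -74.5 × 1 / 56.5 = -1.3186
[out]/[in] = 10^(-1.3186) = 0.04802

0.048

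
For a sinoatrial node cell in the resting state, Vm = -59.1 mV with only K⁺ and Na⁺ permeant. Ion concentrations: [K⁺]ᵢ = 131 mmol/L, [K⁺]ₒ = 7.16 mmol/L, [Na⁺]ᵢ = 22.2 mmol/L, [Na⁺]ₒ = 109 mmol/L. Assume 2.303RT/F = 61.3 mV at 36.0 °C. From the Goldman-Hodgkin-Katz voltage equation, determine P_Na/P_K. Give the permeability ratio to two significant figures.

0.066

Let α = P_Na/P_K. GHK: Vm = 61.3·log₁₀[(Kₒ + α·Naₒ)/(Kᵢ + α·Naᵢ)].
10^(Vm/61.3) = 10^(-59.1/61.3) = 0.10861
So 0.10861·(Kᵢ + α·Naᵢ) = Kₒ + α·Naₒ → α = (0.10861·131.0 − 7.16) / (109.0 − 0.10861·22.2)
α = (14.23 − 7.16) / (109.0 − 2.411) = 7.069/106.6 = 0.06632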